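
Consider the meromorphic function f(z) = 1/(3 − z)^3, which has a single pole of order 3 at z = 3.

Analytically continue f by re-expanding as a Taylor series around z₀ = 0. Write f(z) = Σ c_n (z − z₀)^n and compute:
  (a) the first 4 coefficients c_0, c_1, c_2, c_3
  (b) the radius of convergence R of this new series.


Let w = z − z₀, so z = z₀ + w.
Then 3 − z = 3 − (z₀ + w) = (3 − z₀) − w = 3 − w.
f(z) = 1/(3 − w)^3 = (1/(3)^3) · (1 − w/(3))^{−3}.
By the binomial series (1−u)^{−3} = Σ_{n≥0} C(n+2, 2) u^n for |u|<1, with u = w/(3):
  c_n = C(n+2, 2) / (3)^(n+3).
  c_0 = 1/(3)^3 = 1/27.
  c_1 = 3/(3)^4 = 1/27.
  c_2 = 6/(3)^5 = 2/81.
  c_3 = 10/(3)^6 = 10/729.
The series is valid for |w/d| < 1, i.e. |z − z₀| < |d|.
Radius of convergence: R = |3 − z₀| = |3| = 3 (distance from z₀ to the singularity z = 3).

c_0 = 1/27, c_1 = 1/27, c_2 = 2/81, c_3 = 10/729; R = 3.


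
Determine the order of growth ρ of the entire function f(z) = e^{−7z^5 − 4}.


|e^{−7z^5 − 4}| = e^{Re(-7·z^5) + -4} ≤ e^{7|z|^5 + -4} = e^{7r^5 + -4} on |z| = r, so ρ ≤ 5. Choosing z on |z|=r so that -7·z^5 is real positive (always possible by picking arg z appropriately) gives |f(z)| = e^{7r^5 + -4}, matching the bound. The additive constant -4 does not affect log log M(r) ~ 5·log r. Hence ρ = 5.
Therefore ρ = 5.

Order ρ = 5.


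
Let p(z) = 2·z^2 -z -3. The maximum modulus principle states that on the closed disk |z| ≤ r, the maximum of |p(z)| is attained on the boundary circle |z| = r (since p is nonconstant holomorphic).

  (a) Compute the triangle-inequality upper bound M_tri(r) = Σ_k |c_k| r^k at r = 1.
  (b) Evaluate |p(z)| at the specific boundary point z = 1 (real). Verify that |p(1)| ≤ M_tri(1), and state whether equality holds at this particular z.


Coefficients: c_0 = -3, c_1 = -1, c_2 = 2. Radius r = 1.
Part (a). Triangle bound: M_tri(r) = Σ_k |c_k| r^k
  = |-3|·1^0 + |-1|·1^1 + |2|·1^2
  = 3 + 1 + 2 = 6.
This bounds M(r) := max_{|z|=r} |p(z)| from above; equality holds iff all terms c_k z^k can be made to align in phase at a single z on |z|=r.
Part (b). At z = 1 (real, on the circle |z| = r):
  p(1) = (-3)·1^0 + (-1)·1^1 + (2)·1^2 = -2.
  |p(1)| = 2.
Check: |p(1)| = 2 ≤ 6 = M_tri(1). ✓ Equality does not hold at z = 1 (the coefficients have mixed signs, so the terms do not all align in phase there).

M_tri(1) = 6; |p(1)| = 2; equality at z=1: no.


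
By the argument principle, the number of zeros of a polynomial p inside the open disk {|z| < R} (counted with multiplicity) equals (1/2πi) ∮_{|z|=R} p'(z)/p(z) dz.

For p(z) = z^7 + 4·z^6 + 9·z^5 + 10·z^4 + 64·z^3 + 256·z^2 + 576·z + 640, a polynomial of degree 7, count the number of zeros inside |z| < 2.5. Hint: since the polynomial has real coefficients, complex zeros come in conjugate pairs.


The zeros of p are: (2 + 2i), (2 - 2i), (-1 + 2i), (-1 - 2i), (-2 + 2i), (-2 - 2i), -2.
Their magnitudes are: 2.828, 2.828, 2.236, 2.236, 2.828, 2.828, 2.
Zeros with |z| < R = 2.5: (-1 + 2i), (-1 - 2i), -2.
Count = 3.
By the argument principle, (1/2πi) ∮_{|z|=R} p'(z)/p(z) dz equals exactly this count.

Number of zeros inside |z| < 2.5: 3.


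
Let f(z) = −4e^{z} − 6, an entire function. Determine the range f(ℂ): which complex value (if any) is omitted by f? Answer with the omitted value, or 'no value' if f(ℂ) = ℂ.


Little Picard bounds the complement of f(ℂ) to at most one point.
e^{z} is never zero on ℂ, so -4·e^{z} takes every value in ℂ ∖ {0}. Adding -6 shifts the range to ℂ ∖ {-6}. Thus f omits exactly the value -6.

Omitted value: -6.


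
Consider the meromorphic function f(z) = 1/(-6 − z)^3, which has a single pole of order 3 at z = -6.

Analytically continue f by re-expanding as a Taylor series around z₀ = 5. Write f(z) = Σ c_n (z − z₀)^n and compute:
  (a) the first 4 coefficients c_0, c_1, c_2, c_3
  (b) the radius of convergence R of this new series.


Let w = z − z₀, so z = z₀ + w.
Then -6 − z = -6 − (z₀ + w) = (-6 − z₀) − w = -11 − w.
f(z) = 1/(-11 − w)^3 = (1/(-11)^3) · (1 − w/(-11))^{−3}.
By the binomial series (1−u)^{−3} = Σ_{n≥0} C(n+2, 2) u^n for |u|<1, with u = w/(-11):
  c_n = C(n+2, 2) / (-11)^(n+3).
  c_0 = 1/(-11)^3 = -1/1331.
  c_1 = 3/(-11)^4 = 3/14641.
  c_2 = 6/(-11)^5 = -6/161051.
  c_3 = 10/(-11)^6 = 10/1771561.
The series is valid for |w/d| < 1, i.e. |z − z₀| < |d|.
Radius of convergence: R = |-6 − z₀| = |-11| = 11 (distance from z₀ to the singularity z = -6).

c_0 = -1/1331, c_1 = 3/14641, c_2 = -6/161051, c_3 = 10/1771561; R = 11.


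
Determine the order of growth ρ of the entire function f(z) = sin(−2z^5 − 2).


Write sin(w) = (e^{iw} ± e^{−iw})/(2 or 2i), so |sin(w)| ≤ e^{|w|}. With w = −2z^5 − 2, |w| ≤ 2r^5 + 2 on |z|=r, giving M(r) ≤ e^{2r^5 + 2} and ρ ≤ 5. For the lower bound, choose z on |z|=r with -2z^5 purely imaginary of modulus 2r^5; then |sin(−2z^5 − 2)| grows like e^{2r^5}/2, so ρ ≥ 5. Hence ρ = 5.
Therefore ρ = 5.

Order ρ = 5.


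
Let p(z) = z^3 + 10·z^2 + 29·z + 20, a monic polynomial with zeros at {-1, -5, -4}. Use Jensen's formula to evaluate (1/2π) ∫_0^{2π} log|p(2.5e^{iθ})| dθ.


Zeros: -5, -4, -1; r = 2.5.
Inside |z| < r: -1. Outside (|z| ≥ r): -5, -4.
p(0) = 20, so log|p(0)| = log(20) = 2.9957.
Apply Jensen: I(r) = log|p(0)| + Σ_k log(r/|z_k|), summed over zeros inside |z| < r.
  log(r/|z_k|) for z_k = -1: log(2.5/1) = 0.9163
  Outside zeros (-5, -4) contribute nothing to the Jensen sum.
Sum over inside zeros: 0.9163.
I(r) = log|p(0)| + (inside sum) = 2.9957 + 0.9163 = 3.9120.
Note: since some zeros are outside |z| ≤ r, the simplified n·log(r) form does NOT apply — only the inside zeros contribute.

I(r) ≈ 3.9120.


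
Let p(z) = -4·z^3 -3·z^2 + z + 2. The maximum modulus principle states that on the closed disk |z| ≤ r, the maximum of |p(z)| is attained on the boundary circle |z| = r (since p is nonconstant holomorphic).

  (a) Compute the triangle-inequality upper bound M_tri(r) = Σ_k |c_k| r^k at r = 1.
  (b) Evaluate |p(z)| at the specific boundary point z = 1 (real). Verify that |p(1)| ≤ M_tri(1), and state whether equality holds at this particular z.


Coefficients: c_0 = 2, c_1 = 1, c_2 = -3, c_3 = -4. Radius r = 1.
Part (a). Triangle bound: M_tri(r) = Σ_k |c_k| r^k
  = |2|·1^0 + |1|·1^1 + |-3|·1^2 + |-4|·1^3
  = 2 + 1 + 3 + 4 = 10.
This bounds M(r) := max_{|z|=r} |p(z)| from above; equality holds iff all terms c_k z^k can be made to align in phase at a single z on |z|=r.
Part (b). At z = 1 (real, on the circle |z| = r):
  p(1) = (2)·1^0 + (1)·1^1 + (-3)·1^2 + (-4)·1^3 = -4.
  |p(1)| = 4.
Check: |p(1)| = 4 ≤ 10 = M_tri(1). ✓ Equality does not hold at z = 1 (the coefficients have mixed signs, so the terms do not all align in phase there).

M_tri(1) = 10; |p(1)| = 4; equality at z=1: no.


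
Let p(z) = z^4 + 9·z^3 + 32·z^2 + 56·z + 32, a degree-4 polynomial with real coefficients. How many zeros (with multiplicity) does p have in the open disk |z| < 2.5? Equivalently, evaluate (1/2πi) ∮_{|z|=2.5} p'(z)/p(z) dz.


The zeros of p are: -1, (-2 + 2i), (-2 - 2i), -4.
Their magnitudes are: 1, 2.828, 2.828, 4.
Zeros with |z| < R = 2.5: -1.
Count = 1.
By the argument principle, (1/2πi) ∮_{|z|=R} p'(z)/p(z) dz equals exactly this count.

Number of zeros inside |z| < 2.5: 1.


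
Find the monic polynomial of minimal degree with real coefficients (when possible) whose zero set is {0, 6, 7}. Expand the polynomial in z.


The polynomial is p(z) = ∏_{α ∈ S} (z − α), where S = {0, 6, 7}.
Expanding the product yields: p(z) = z^3 -13·z^2 + 42·z.
The resulting polynomial has degree 3 and real coefficients as required.

p(z) = z^3 -13·z^2 + 42·z.


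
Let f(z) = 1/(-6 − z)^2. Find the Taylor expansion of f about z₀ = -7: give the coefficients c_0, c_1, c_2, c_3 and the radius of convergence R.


Let w = z − z₀, so z = z₀ + w.
Then -6 − z = -6 − (z₀ + w) = (-6 − z₀) − w = 1 − w.
f(z) = 1/(1 − w)^2 = (1/(1)^2) · (1 − w/(1))^{−2}.
By the binomial series (1−u)^{−2} = Σ_{n≥0} C(n+1, 1) u^n for |u|<1, with u = w/(1):
  c_n = C(n+1, 1) / (1)^(n+2).
  c_0 = 1/(1)^2 = 1.
  c_1 = 2/(1)^3 = 2.
  c_2 = 3/(1)^4 = 3.
  c_3 = 4/(1)^5 = 4.
The series is valid for |w/d| < 1, i.e. |z − z₀| < |d|.
Radius of convergence: R = |-6 − z₀| = |1| = 1 (distance from z₀ to the singularity z = -6).

c_0 = 1, c_1 = 2, c_2 = 3, c_3 = 4; R = 1.


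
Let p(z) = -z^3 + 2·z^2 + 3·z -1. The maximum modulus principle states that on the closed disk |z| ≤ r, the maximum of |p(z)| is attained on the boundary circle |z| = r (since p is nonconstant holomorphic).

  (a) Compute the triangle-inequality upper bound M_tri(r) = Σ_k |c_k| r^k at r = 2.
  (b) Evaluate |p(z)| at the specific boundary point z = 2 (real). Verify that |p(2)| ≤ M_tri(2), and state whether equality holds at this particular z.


Coefficients: c_0 = -1, c_1 = 3, c_2 = 2, c_3 = -1. Radius r = 2.
Part (a). Triangle bound: M_tri(r) = Σ_k |c_k| r^k
  = |-1|·2^0 + |3|·2^1 + |2|·2^2 + |-1|·2^3
  = 1 + 6 + 8 + 8 = 23.
This bounds M(r) := max_{|z|=r} |p(z)| from above; equality holds iff all terms c_k z^k can be made to align in phase at a single z on |z|=r.
Part (b). At z = 2 (real, on the circle |z| = r):
  p(2) = (-1)·2^0 + (3)·2^1 + (2)·2^2 + (-1)·2^3 = 5.
  |p(2)| = 5.
Check: |p(2)| = 5 ≤ 23 = M_tri(2). ✓ Equality does not hold at z = 2 (the coefficients have mixed signs, so the terms do not all align in phase there).

M_tri(2) = 23; |p(2)| = 5; equality at z=2: no.


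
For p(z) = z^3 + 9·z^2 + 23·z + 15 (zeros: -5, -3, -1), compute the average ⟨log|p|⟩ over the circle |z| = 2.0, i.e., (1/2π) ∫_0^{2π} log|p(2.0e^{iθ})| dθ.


Zeros: -5, -3, -1; r = 2.0.
Inside |z| < r: -1. Outside (|z| ≥ r): -5, -3.
p(0) = 15, so log|p(0)| = log(15) = 2.7081.
Apply Jensen: I(r) = log|p(0)| + Σ_k log(r/|z_k|), summed over zeros inside |z| < r.
  log(r/|z_k|) for z_k = -1: log(2.0/1) = 0.6931
  Outside zeros (-5, -3) contribute nothing to the Jensen sum.
Sum over inside zeros: 0.6931.
I(r) = log|p(0)| + (inside sum) = 2.7081 + 0.6931 = 3.4012.
Note: since some zeros are outside |z| ≤ r, the simplified n·log(r) form does NOT apply — only the inside zeros contribute.

I(r) ≈ 3.4012.


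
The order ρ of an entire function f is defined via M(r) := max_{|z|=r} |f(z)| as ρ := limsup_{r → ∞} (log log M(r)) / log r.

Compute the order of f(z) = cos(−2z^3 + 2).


Write cos(w) = (e^{iw} ± e^{−iw})/(2 or 2i), so |cos(w)| ≤ e^{|w|}. With w = −2z^3 + 2, |w| ≤ 2r^3 + 2 on |z|=r, giving M(r) ≤ e^{2r^3 + 2} and ρ ≤ 3. For the lower bound, choose z on |z|=r with -2z^3 purely imaginary of modulus 2r^3; then |cos(−2z^3 + 2)| grows like e^{2r^3}/2, so ρ ≥ 3. Hence ρ = 3.
Therefore ρ = 3.

Order ρ = 3.


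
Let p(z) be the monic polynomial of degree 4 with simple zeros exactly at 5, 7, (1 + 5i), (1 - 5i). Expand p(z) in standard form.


The polynomial is p(z) = ∏_{α ∈ S} (z − α), where S = {5, 7, (1 + 5i), (1 - 5i)}.
Expanding the product yields: p(z) = z^4 -14·z^3 + 85·z^2 -382·z + 910.
Note conjugate pairs combine to real quadratics: (z − (1+5i))(z − (1−5i)) = z² − 2z + 26.
The resulting polynomial has degree 4 and real coefficients as required.

p(z) = z^4 -14·z^3 + 85·z^2 -382·z + 910.


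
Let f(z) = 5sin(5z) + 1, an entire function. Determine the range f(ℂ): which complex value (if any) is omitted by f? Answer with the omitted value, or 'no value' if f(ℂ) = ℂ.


Little Picard bounds the complement of f(ℂ) to at most one point.
sin is entire and surjective onto ℂ: for every w ∈ ℂ, sin(ζ) = w has a solution ζ ∈ ℂ (e.g., via the complex inverse arcsin). With ζ = 5z this gives z = ζ/(5). Then 5·sin(5z) takes every value in 5·ℂ = ℂ, and adding 1 is a bijection of ℂ. So f is surjective and omits no value. (Note: only on the real line is sin bounded by [−1, 1].)

Omitted value: no value.


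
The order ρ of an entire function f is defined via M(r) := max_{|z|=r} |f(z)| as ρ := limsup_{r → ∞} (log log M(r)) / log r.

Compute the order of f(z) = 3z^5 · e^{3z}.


M(r) = max_{|z|=r} |3|·|z|^5·|e^{3z}| = 3·r^5 · e^{3r^1} (the factors attain their maxima compatibly on |z|=r). Then log M(r) = log 3 + 5·log r + 3r^1, dominated by the last term, so log log M(r) ~ 1·log r. The polynomial factor 3z^5 contributes only a log r term and does not affect the order. ρ = 1.
Therefore ρ = 1.

Order ρ = 1.


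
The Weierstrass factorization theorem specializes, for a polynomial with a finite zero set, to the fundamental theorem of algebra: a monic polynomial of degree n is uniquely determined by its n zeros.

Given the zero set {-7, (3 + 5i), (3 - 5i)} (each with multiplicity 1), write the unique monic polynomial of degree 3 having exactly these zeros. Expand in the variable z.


The polynomial is p(z) = ∏_{α ∈ S} (z − α), where S = {-7, (3 + 5i), (3 - 5i)}.
Expanding the product yields: p(z) = z^3 + z^2 -8·z + 238.
Note conjugate pairs combine to real quadratics: (z − (3+5i))(z − (3−5i)) = z² − 6z + 34.
The resulting polynomial has degree 3 and real coefficients as required.

p(z) = z^3 + z^2 -8·z + 238.


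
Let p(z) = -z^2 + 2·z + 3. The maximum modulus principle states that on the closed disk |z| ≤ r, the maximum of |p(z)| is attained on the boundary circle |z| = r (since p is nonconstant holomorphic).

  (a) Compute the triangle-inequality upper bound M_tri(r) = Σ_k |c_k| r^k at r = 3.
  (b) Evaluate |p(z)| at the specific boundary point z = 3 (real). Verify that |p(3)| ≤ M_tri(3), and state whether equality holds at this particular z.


Coefficients: c_0 = 3, c_1 = 2, c_2 = -1. Radius r = 3.
Part (a). Triangle bound: M_tri(r) = Σ_k |c_k| r^k
  = |3|·3^0 + |2|·3^1 + |-1|·3^2
  = 3 + 6 + 9 = 18.
This bounds M(r) := max_{|z|=r} |p(z)| from above; equality holds iff all terms c_k z^k can be made to align in phase at a single z on |z|=r.
Part (b). At z = 3 (real, on the circle |z| = r):
  p(3) = (3)·3^0 + (2)·3^1 + (-1)·3^2 = 0.
  |p(3)| = 0.
Check: |p(3)| = 0 ≤ 18 = M_tri(3). ✓ Equality does not hold at z = 3 (the coefficients have mixed signs, so the terms do not all align in phase there).

M_tri(3) = 18; |p(3)| = 0; equality at z=3: no.


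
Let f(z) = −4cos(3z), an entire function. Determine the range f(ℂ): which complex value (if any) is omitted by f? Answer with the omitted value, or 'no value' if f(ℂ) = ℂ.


Little Picard bounds the complement of f(ℂ) to at most one point.
cos is entire and surjective onto ℂ: for every w ∈ ℂ, cos(ζ) = w has a solution ζ ∈ ℂ (e.g., via the complex inverse arccos). With ζ = 3z this gives z = ζ/(3). Then -4·cos(3z) takes every value in -4·ℂ = ℂ, and adding 0 is a bijection of ℂ. So f is surjective and omits no value. (Note: only on the real line is cos bounded by [−1, 1].)

Omitted value: no value.


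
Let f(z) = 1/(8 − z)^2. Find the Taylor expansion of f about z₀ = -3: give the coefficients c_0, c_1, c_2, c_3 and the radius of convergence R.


Let w = z − z₀, so z = z₀ + w.
Then 8 − z = 8 − (z₀ + w) = (8 − z₀) − w = 11 − w.
f(z) = 1/(11 − w)^2 = (1/(11)^2) · (1 − w/(11))^{−2}.
By the binomial series (1−u)^{−2} = Σ_{n≥0} C(n+1, 1) u^n for |u|<1, with u = w/(11):
  c_n = C(n+1, 1) / (11)^(n+2).
  c_0 = 1/(11)^2 = 1/121.
  c_1 = 2/(11)^3 = 2/1331.
  c_2 = 3/(11)^4 = 3/14641.
  c_3 = 4/(11)^5 = 4/161051.
The series is valid for |w/d| < 1, i.e. |z − z₀| < |d|.
Radius of convergence: R = |8 − z₀| = |11| = 11 (distance from z₀ to the singularity z = 8).

c_0 = 1/121, c_1 = 2/1331, c_2 = 3/14641, c_3 = 4/161051; R = 11.


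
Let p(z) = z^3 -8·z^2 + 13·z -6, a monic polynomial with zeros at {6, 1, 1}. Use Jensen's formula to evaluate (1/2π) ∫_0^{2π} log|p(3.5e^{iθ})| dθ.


Zeros: 1, 1, 6; r = 3.5.
Inside |z| < r: 1, 1. Outside (|z| ≥ r): 6.
p(0) = -6, so log|p(0)| = log(6) = 1.7918.
Apply Jensen: I(r) = log|p(0)| + Σ_k log(r/|z_k|), summed over zeros inside |z| < r.
  log(r/|z_k|) for z_k = 1: log(3.5/1) = 1.2528
  log(r/|z_k|) for z_k = 1: log(3.5/1) = 1.2528
  Outside zeros (6) contribute nothing to the Jensen sum.
Sum over inside zeros: 2.5055.
I(r) = log|p(0)| + (inside sum) = 1.7918 + 2.5055 = 4.2973.
Note: since some zeros are outside |z| ≤ r, the simplified n·log(r) form does NOT apply — only the inside zeros contribute.

I(r) ≈ 4.2973.


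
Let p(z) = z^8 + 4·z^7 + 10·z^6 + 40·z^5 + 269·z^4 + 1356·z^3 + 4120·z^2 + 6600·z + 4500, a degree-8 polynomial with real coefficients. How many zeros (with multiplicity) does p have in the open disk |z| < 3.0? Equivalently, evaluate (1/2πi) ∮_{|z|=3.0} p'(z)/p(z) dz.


The zeros of p are: (-1 + 3i), (-1 - 3i), (-2 + 1i), (-2 - 1i), (3 + 3i), (3 - 3i), (-2 + 1i), (-2 - 1i).
Their magnitudes are: 3.162, 3.162, 2.236, 2.236, 4.243, 4.243, 2.236, 2.236.
Zeros with |z| < R = 3.0: (-2 + 1i), (-2 - 1i), (-2 + 1i), (-2 - 1i).
Count = 4.
By the argument principle, (1/2πi) ∮_{|z|=R} p'(z)/p(z) dz equals exactly this count.

Number of zeros inside |z| < 3.0: 4.


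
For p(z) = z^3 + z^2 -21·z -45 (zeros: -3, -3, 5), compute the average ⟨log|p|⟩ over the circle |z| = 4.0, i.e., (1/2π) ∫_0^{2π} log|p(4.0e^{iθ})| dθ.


Zeros: -3, -3, 5; r = 4.0.
Inside |z| < r: -3, -3. Outside (|z| ≥ r): 5.
p(0) = -45, so log|p(0)| = log(45) = 3.8067.
Apply Jensen: I(r) = log|p(0)| + Σ_k log(r/|z_k|), summed over zeros inside |z| < r.
  log(r/|z_k|) for z_k = -3: log(4.0/3) = 0.2877
  log(r/|z_k|) for z_k = -3: log(4.0/3) = 0.2877
  Outside zeros (5) contribute nothing to the Jensen sum.
Sum over inside zeros: 0.5754.
I(r) = log|p(0)| + (inside sum) = 3.8067 + 0.5754 = 4.3820.
Note: since some zeros are outside |z| ≤ r, the simplified n·log(r) form does NOT apply — only the inside zeros contribute.

I(r) ≈ 4.3820.


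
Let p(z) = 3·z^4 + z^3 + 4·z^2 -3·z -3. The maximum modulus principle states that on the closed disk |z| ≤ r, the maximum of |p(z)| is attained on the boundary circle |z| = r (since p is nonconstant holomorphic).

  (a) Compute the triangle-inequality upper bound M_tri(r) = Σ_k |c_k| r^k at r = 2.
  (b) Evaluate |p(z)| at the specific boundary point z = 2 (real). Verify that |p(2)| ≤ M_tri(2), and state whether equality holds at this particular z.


Coefficients: c_0 = -3, c_1 = -3, c_2 = 4, c_3 = 1, c_4 = 3. Radius r = 2.
Part (a). Triangle bound: M_tri(r) = Σ_k |c_k| r^k
  = |-3|·2^0 + |-3|·2^1 + |4|·2^2 + |1|·2^3 + |3|·2^4
  = 3 + 6 + 16 + 8 + 48 = 81.
This bounds M(r) := max_{|z|=r} |p(z)| from above; equality holds iff all terms c_k z^k can be made to align in phase at a single z on |z|=r.
Part (b). At z = 2 (real, on the circle |z| = r):
  p(2) = (-3)·2^0 + (-3)·2^1 + (4)·2^2 + (1)·2^3 + (3)·2^4 = 63.
  |p(2)| = 63.
Check: |p(2)| = 63 ≤ 81 = M_tri(2). ✓ Equality does not hold at z = 2 (the coefficients have mixed signs, so the terms do not all align in phase there).

M_tri(2) = 81; |p(2)| = 63; equality at z=2: no.


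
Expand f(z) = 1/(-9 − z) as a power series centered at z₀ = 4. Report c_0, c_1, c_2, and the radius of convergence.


Let w = z − z₀, so z = z₀ + w.
Then -9 − z = -9 − (z₀ + w) = (-9 − z₀) − w = -13 − w.
f(z) = 1/(-13 − w) = (1/(-13)) · 1/(1 − w/(-13)) = Σ_{n≥0} w^n / (-13)^(n+1).
So c_n = 1/(-13)^(n+1):
  c_0 = 1/(-13)^1 = -1/13.
  c_1 = 1/(-13)^2 = 1/169.
  c_2 = 1/(-13)^3 = -1/2197.
The series is valid for |w/d| < 1, i.e. |z − z₀| < |d|.
Radius of convergence: R = |-9 − z₀| = |-13| = 13 (distance from z₀ to the singularity z = -9).

c_0 = -1/13, c_1 = 1/169, c_2 = -1/2197; R = 13.


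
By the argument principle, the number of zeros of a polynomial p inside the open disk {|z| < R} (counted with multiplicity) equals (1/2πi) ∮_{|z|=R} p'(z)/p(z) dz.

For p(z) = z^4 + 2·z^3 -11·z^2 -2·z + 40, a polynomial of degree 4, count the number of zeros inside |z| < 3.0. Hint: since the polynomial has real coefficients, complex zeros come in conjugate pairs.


The zeros of p are: -2, (2 + 1i), (2 - 1i), -4.
Their magnitudes are: 2, 2.236, 2.236, 4.
Zeros with |z| < R = 3.0: -2, (2 + 1i), (2 - 1i).
Count = 3.
By the argument principle, (1/2πi) ∮_{|z|=R} p'(z)/p(z) dz equals exactly this count.

Number of zeros inside |z| < 3.0: 3.


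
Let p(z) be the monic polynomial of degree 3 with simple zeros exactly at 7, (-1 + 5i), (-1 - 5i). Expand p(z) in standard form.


The polynomial is p(z) = ∏_{α ∈ S} (z − α), where S = {7, (-1 + 5i), (-1 - 5i)}.
Expanding the product yields: p(z) = z^3 -5·z^2 + 12·z -182.
Note conjugate pairs combine to real quadratics: (z − (-1+5i))(z − (-1−5i)) = z² + 2z + 26.
The resulting polynomial has degree 3 and real coefficients as required.

p(z) = z^3 -5·z^2 + 12·z -182.


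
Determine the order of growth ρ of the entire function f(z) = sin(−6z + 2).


sin(w) is a linear combination of e^{iw} and e^{−iw} (or e^w, e^{−w} in the hyperbolic case), so |sin(w)| ≤ e^{|w|}. With w = −6z + 2, |w| ≤ 6|z| + 2 = 6r + 2 on |z| = r, giving M(r) ≤ e^{6r + 2}, so ρ ≤ 1. On a suitable ray (z = it for sin/cos; z = t for sinh/cosh, t real → ∞), |sin(−6z + 2)| grows like e^{6|t|}/2, so ρ ≥ 1. Hence ρ = 1.
Therefore ρ = 1.

Order ρ = 1.


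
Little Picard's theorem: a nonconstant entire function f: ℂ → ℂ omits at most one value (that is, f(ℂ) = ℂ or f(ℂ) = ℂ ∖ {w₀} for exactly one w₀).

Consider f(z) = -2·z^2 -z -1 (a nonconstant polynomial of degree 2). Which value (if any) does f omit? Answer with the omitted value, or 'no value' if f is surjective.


Little Picard bounds the complement of f(ℂ) to at most one point.
For every w ∈ ℂ, the equation p(z) − w = 0 is a nonconstant polynomial in z and hence has at least one root by the fundamental theorem of algebra. So p is surjective onto ℂ, omitting no value.

Omitted value: no value.


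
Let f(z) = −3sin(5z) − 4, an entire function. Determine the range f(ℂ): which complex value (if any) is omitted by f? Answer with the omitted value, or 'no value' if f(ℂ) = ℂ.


Little Picard bounds the complement of f(ℂ) to at most one point.
sin is entire and surjective onto ℂ: for every w ∈ ℂ, sin(ζ) = w has a solution ζ ∈ ℂ (e.g., via the complex inverse arcsin). With ζ = 5z this gives z = ζ/(5). Then -3·sin(5z) takes every value in -3·ℂ = ℂ, and adding -4 is a bijection of ℂ. So f is surjective and omits no value. (Note: only on the real line is sin bounded by [−1, 1].)

Omitted value: no value.


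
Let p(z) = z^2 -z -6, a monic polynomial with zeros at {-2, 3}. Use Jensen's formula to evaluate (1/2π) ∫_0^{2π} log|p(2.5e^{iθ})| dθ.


Zeros: -2, 3; r = 2.5.
Inside |z| < r: -2. Outside (|z| ≥ r): 3.
p(0) = -6, so log|p(0)| = log(6) = 1.7918.
Apply Jensen: I(r) = log|p(0)| + Σ_k log(r/|z_k|), summed over zeros inside |z| < r.
  log(r/|z_k|) for z_k = -2: log(2.5/2) = 0.2231
  Outside zeros (3) contribute nothing to the Jensen sum.
Sum over inside zeros: 0.2231.
I(r) = log|p(0)| + (inside sum) = 1.7918 + 0.2231 = 2.0149.
Note: since some zeros are outside |z| ≤ r, the simplified n·log(r) form does NOT apply — only the inside zeros contribute.

I(r) ≈ 2.0149.


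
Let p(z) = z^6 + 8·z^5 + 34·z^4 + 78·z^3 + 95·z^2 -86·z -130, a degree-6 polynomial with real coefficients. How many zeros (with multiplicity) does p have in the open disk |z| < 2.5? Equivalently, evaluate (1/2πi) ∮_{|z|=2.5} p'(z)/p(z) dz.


The zeros of p are: (-1 + 3i), (-1 - 3i), (-3 + 2i), (-3 - 2i), -1, 1.
Their magnitudes are: 3.162, 3.162, 3.606, 3.606, 1, 1.
Zeros with |z| < R = 2.5: -1, 1.
Count = 2.
By the argument principle, (1/2πi) ∮_{|z|=R} p'(z)/p(z) dz equals exactly this count.

Number of zeros inside |z| < 2.5: 2.


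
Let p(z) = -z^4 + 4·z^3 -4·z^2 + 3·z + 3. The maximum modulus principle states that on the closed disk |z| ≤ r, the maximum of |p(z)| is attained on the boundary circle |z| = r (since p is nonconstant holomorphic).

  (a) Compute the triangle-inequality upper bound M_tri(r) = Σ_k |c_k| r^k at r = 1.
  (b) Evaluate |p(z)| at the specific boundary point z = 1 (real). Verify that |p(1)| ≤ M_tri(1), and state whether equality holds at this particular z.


Coefficients: c_0 = 3, c_1 = 3, c_2 = -4, c_3 = 4, c_4 = -1. Radius r = 1.
Part (a). Triangle bound: M_tri(r) = Σ_k |c_k| r^k
  = |3|·1^0 + |3|·1^1 + |-4|·1^2 + |4|·1^3 + |-1|·1^4
  = 3 + 3 + 4 + 4 + 1 = 15.
This bounds M(r) := max_{|z|=r} |p(z)| from above; equality holds iff all terms c_k z^k can be made to align in phase at a single z on |z|=r.
Part (b). At z = 1 (real, on the circle |z| = r):
  p(1) = (3)·1^0 + (3)·1^1 + (-4)·1^2 + (4)·1^3 + (-1)·1^4 = 5.
  |p(1)| = 5.
Check: |p(1)| = 5 ≤ 15 = M_tri(1). ✓ Equality does not hold at z = 1 (the coefficients have mixed signs, so the terms do not all align in phase there).

M_tri(1) = 15; |p(1)| = 5; equality at z=1: no.


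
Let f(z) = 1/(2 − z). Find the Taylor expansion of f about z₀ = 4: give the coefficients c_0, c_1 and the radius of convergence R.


Let w = z − z₀, so z = z₀ + w.
Then 2 − z = 2 − (z₀ + w) = (2 − z₀) − w = -2 − w.
f(z) = 1/(-2 − w) = (1/(-2)) · 1/(1 − w/(-2)) = Σ_{n≥0} w^n / (-2)^(n+1).
So c_n = 1/(-2)^(n+1):
  c_0 = 1/(-2)^1 = -1/2.
  c_1 = 1/(-2)^2 = 1/4.
The series is valid for |w/d| < 1, i.e. |z − z₀| < |d|.
Radius of convergence: R = |2 − z₀| = |-2| = 2 (distance from z₀ to the singularity z = 2).

c_0 = -1/2, c_1 = 1/4; R = 2.


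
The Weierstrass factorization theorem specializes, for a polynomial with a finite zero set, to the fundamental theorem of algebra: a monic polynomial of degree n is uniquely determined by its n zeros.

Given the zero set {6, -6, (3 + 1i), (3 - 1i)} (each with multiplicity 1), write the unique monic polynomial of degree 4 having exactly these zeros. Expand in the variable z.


The polynomial is p(z) = ∏_{α ∈ S} (z − α), where S = {6, -6, (3 + 1i), (3 - 1i)}.
Expanding the product yields: p(z) = z^4 -6·z^3 -26·z^2 + 216·z -360.
Note conjugate pairs combine to real quadratics: (z − (3+1i))(z − (3−1i)) = z² − 6z + 10.
The resulting polynomial has degree 4 and real coefficients as required.

p(z) = z^4 -6·z^3 -26·z^2 + 216·z -360.


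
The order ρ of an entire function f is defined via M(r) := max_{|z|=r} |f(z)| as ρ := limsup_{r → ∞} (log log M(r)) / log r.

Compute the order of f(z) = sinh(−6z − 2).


sinh(w) is a linear combination of e^{iw} and e^{−iw} (or e^w, e^{−w} in the hyperbolic case), so |sinh(w)| ≤ e^{|w|}. With w = −6z − 2, |w| ≤ 6|z| + 2 = 6r + 2 on |z| = r, giving M(r) ≤ e^{6r + 2}, so ρ ≤ 1. On a suitable ray (z = it for sin/cos; z = t for sinh/cosh, t real → ∞), |sinh(−6z − 2)| grows like e^{6|t|}/2, so ρ ≥ 1. Hence ρ = 1.
Therefore ρ = 1.

Order ρ = 1.


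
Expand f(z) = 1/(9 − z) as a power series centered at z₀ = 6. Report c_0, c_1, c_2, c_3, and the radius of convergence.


Let w = z − z₀, so z = z₀ + w.
Then 9 − z = 9 − (z₀ + w) = (9 − z₀) − w = 3 − w.
f(z) = 1/(3 − w) = (1/(3)) · 1/(1 − w/(3)) = Σ_{n≥0} w^n / (3)^(n+1).
So c_n = 1/(3)^(n+1):
  c_0 = 1/(3)^1 = 1/3.
  c_1 = 1/(3)^2 = 1/9.
  c_2 = 1/(3)^3 = 1/27.
  c_3 = 1/(3)^4 = 1/81.
The series is valid for |w/d| < 1, i.e. |z − z₀| < |d|.
Radius of convergence: R = |9 − z₀| = |3| = 3 (distance from z₀ to the singularity z = 9).

c_0 = 1/3, c_1 = 1/9, c_2 = 1/27, c_3 = 1/81; R = 3.


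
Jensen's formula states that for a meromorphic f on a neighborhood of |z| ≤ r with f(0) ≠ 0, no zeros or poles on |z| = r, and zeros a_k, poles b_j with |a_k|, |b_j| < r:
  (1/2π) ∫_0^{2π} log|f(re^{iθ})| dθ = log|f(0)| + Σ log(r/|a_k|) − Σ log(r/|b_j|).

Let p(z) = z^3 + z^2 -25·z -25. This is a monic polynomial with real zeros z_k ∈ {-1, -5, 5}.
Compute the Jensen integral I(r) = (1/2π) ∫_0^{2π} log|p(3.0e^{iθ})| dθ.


Zeros: -5, -1, 5; r = 3.0.
Inside |z| < r: -1. Outside (|z| ≥ r): -5, 5.
p(0) = -25, so log|p(0)| = log(25) = 3.2189.
Apply Jensen: I(r) = log|p(0)| + Σ_k log(r/|z_k|), summed over zeros inside |z| < r.
  log(r/|z_k|) for z_k = -1: log(3.0/1) = 1.0986
  Outside zeros (-5, 5) contribute nothing to the Jensen sum.
Sum over inside zeros: 1.0986.
I(r) = log|p(0)| + (inside sum) = 3.2189 + 1.0986 = 4.3175.
Note: since some zeros are outside |z| ≤ r, the simplified n·log(r) form does NOT apply — only the inside zeros contribute.

I(r) ≈ 4.3175.


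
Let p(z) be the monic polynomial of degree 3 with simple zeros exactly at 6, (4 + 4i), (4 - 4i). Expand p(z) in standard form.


The polynomial is p(z) = ∏_{α ∈ S} (z − α), where S = {6, (4 + 4i), (4 - 4i)}.
Expanding the product yields: p(z) = z^3 -14·z^2 + 80·z -192.
Note conjugate pairs combine to real quadratics: (z − (4+4i))(z − (4−4i)) = z² − 8z + 32.
The resulting polynomial has degree 3 and real coefficients as required.

p(z) = z^3 -14·z^2 + 80·z -192.


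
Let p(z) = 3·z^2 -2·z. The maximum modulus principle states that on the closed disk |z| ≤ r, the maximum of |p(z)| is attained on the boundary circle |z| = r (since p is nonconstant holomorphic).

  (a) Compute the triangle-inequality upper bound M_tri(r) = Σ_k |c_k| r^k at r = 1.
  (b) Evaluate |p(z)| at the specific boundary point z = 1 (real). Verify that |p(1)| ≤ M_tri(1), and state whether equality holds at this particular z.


Coefficients: c_0 = 0, c_1 = -2, c_2 = 3. Radius r = 1.
Part (a). Triangle bound: M_tri(r) = Σ_k |c_k| r^k
  = |0|·1^0 + |-2|·1^1 + |3|·1^2
  = 0 + 2 + 3 = 5.
This bounds M(r) := max_{|z|=r} |p(z)| from above; equality holds iff all terms c_k z^k can be made to align in phase at a single z on |z|=r.
Part (b). At z = 1 (real, on the circle |z| = r):
  p(1) = (0)·1^0 + (-2)·1^1 + (3)·1^2 = 1.
  |p(1)| = 1.
Check: |p(1)| = 1 ≤ 5 = M_tri(1). ✓ Equality does not hold at z = 1 (the coefficients have mixed signs, so the terms do not all align in phase there).

M_tri(1) = 5; |p(1)| = 1; equality at z=1: no.


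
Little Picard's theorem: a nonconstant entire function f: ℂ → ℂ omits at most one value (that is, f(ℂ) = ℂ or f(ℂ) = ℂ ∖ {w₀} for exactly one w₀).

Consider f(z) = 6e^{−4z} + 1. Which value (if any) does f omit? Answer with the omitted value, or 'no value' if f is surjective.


Little Picard bounds the complement of f(ℂ) to at most one point.
e^{−4z} is never zero on ℂ, so 6·e^{−4z} takes every value in ℂ ∖ {0}. Adding 1 shifts the range to ℂ ∖ {1}. Thus f omits exactly the value 1.

Omitted value: 1.


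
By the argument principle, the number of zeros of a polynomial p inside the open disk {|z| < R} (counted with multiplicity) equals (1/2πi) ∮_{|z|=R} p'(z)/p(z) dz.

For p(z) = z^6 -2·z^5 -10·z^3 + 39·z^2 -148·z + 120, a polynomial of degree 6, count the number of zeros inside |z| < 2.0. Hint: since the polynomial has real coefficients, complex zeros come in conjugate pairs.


The zeros of p are: 1, (-2 + 2i), (-2 - 2i), 3, (1 + 2i), (1 - 2i).
Their magnitudes are: 1, 2.828, 2.828, 3, 2.236, 2.236.
Zeros with |z| < R = 2.0: 1.
Count = 1.
By the argument principle, (1/2πi) ∮_{|z|=R} p'(z)/p(z) dz equals exactly this count.

Number of zeros inside |z| < 2.0: 1.


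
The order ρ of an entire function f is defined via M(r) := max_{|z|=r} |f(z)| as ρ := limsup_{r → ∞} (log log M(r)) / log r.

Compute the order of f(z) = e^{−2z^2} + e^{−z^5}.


Each summand is entire of order 2 and 5 respectively (as in the single-exponential case). The order of a sum is at most the max of the orders, so ρ ≤ 5. For the lower bound: on |z|=r choose arg z so that -1z^5 is real positive; then |e^{-1z^5}| = e^{1r^5} while |e^{-2z^2}| ≤ e^{2r^2} = o(e^{1r^5}). So |f| ≥ e^{1r^5}(1 − o(1)) and ρ ≥ 5. Hence ρ = max(2, 5) = 5.
Therefore ρ = 5.

Order ρ = 5.


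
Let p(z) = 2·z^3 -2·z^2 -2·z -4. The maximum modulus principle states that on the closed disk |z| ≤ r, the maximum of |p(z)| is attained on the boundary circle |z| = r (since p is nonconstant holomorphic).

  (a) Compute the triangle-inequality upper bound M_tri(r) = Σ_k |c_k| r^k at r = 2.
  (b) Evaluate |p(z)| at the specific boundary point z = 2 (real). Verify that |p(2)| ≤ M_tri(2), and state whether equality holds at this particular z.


Coefficients: c_0 = -4, c_1 = -2, c_2 = -2, c_3 = 2. Radius r = 2.
Part (a). Triangle bound: M_tri(r) = Σ_k |c_k| r^k
  = |-4|·2^0 + |-2|·2^1 + |-2|·2^2 + |2|·2^3
  = 4 + 4 + 8 + 16 = 32.
This bounds M(r) := max_{|z|=r} |p(z)| from above; equality holds iff all terms c_k z^k can be made to align in phase at a single z on |z|=r.
Part (b). At z = 2 (real, on the circle |z| = r):
  p(2) = (-4)·2^0 + (-2)·2^1 + (-2)·2^2 + (2)·2^3 = 0.
  |p(2)| = 0.
Check: |p(2)| = 0 ≤ 32 = M_tri(2). ✓ Equality does not hold at z = 2 (the coefficients have mixed signs, so the terms do not all align in phase there).

M_tri(2) = 32; |p(2)| = 0; equality at z=2: no.


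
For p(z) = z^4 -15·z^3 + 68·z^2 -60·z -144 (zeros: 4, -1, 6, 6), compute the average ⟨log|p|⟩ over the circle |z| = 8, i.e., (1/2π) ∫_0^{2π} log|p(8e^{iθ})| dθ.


Zeros: -1, 4, 6, 6; r = 8.
Inside |z| < r: -1, 4, 6, 6. Outside (|z| ≥ r): ∅.
p(0) = -144, so log|p(0)| = log(144) = 4.9698.
Apply Jensen: I(r) = log|p(0)| + Σ_k log(r/|z_k|), summed over zeros inside |z| < r.
  log(r/|z_k|) for z_k = 4: log(8/4) = 0.6931
  log(r/|z_k|) for z_k = -1: log(8/1) = 2.0794
  log(r/|z_k|) for z_k = 6: log(8/6) = 0.2877
  log(r/|z_k|) for z_k = 6: log(8/6) = 0.2877
Sum over inside zeros: 3.3480.
I(r) = log|p(0)| + (inside sum) = 4.9698 + 3.3480 = 8.3178.
Closed form (all zeros inside, monic): I(r) = n·log(r) = 4·log(8) = 8.3178. ✓

I(r) ≈ 8.3178.


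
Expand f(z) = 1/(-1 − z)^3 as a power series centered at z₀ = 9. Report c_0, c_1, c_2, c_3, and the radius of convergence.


Let w = z − z₀, so z = z₀ + w.
Then -1 − z = -1 − (z₀ + w) = (-1 − z₀) − w = -10 − w.
f(z) = 1/(-10 − w)^3 = (1/(-10)^3) · (1 − w/(-10))^{−3}.
By the binomial series (1−u)^{−3} = Σ_{n≥0} C(n+2, 2) u^n for |u|<1, with u = w/(-10):
  c_n = C(n+2, 2) / (-10)^(n+3).
  c_0 = 1/(-10)^3 = -1/1000.
  c_1 = 3/(-10)^4 = 3/10000.
  c_2 = 6/(-10)^5 = -3/50000.
  c_3 = 10/(-10)^6 = 1/100000.
The series is valid for |w/d| < 1, i.e. |z − z₀| < |d|.
Radius of convergence: R = |-1 − z₀| = |-10| = 10 (distance from z₀ to the singularity z = -1).

c_0 = -1/1000, c_1 = 3/10000, c_2 = -3/50000, c_3 = 1/100000; R = 10.


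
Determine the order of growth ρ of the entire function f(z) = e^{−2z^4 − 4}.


|e^{−2z^4 − 4}| = e^{Re(-2·z^4) + -4} ≤ e^{2|z|^4 + -4} = e^{2r^4 + -4} on |z| = r, so ρ ≤ 4. Choosing z on |z|=r so that -2·z^4 is real positive (always possible by picking arg z appropriately) gives |f(z)| = e^{2r^4 + -4}, matching the bound. The additive constant -4 does not affect log log M(r) ~ 4·log r. Hence ρ = 4.
Therefore ρ = 4.

Order ρ = 4.


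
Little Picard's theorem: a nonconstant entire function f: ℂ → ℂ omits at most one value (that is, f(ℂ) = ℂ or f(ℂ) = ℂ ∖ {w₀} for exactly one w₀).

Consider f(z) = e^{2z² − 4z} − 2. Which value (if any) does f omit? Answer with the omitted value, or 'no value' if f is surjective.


Little Picard bounds the complement of f(ℂ) to at most one point.
The exponent g(z) = 2z² − 4z is a nonconstant polynomial, hence surjective onto ℂ. So e^{g(z)} takes every value in {e^w : w ∈ ℂ} = ℂ ∖ {0}. Adding -2 shifts the range to ℂ ∖ {-2}. f omits exactly -2.

Omitted value: -2.


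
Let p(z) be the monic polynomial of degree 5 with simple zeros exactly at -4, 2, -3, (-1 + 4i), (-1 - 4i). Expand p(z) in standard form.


The polynomial is p(z) = ∏_{α ∈ S} (z − α), where S = {-4, 2, -3, (-1 + 4i), (-1 - 4i)}.
Expanding the product yields: p(z) = z^5 + 7·z^4 + 25·z^3 + 57·z^2 -82·z -408.
Note conjugate pairs combine to real quadratics: (z − (-1+4i))(z − (-1−4i)) = z² + 2z + 17.
The resulting polynomial has degree 5 and real coefficients as required.

p(z) = z^5 + 7·z^4 + 25·z^3 + 57·z^2 -82·z -408.


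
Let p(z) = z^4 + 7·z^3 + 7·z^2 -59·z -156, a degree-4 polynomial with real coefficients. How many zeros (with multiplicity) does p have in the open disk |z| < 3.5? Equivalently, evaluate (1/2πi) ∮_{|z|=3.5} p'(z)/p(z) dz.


The zeros of p are: -4, 3, (-3 + 2i), (-3 - 2i).
Their magnitudes are: 4, 3, 3.606, 3.606.
Zeros with |z| < R = 3.5: 3.
Count = 1.
By the argument principle, (1/2πi) ∮_{|z|=R} p'(z)/p(z) dz equals exactly this count.

Number of zeros inside |z| < 3.5: 1.


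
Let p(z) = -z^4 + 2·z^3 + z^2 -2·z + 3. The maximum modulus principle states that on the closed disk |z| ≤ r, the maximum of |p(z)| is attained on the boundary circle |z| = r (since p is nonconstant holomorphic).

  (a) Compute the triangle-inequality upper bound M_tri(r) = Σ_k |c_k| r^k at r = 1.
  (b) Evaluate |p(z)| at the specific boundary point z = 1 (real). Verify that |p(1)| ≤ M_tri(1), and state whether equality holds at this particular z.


Coefficients: c_0 = 3, c_1 = -2, c_2 = 1, c_3 = 2, c_4 = -1. Radius r = 1.
Part (a). Triangle bound: M_tri(r) = Σ_k |c_k| r^k
  = |3|·1^0 + |-2|·1^1 + |1|·1^2 + |2|·1^3 + |-1|·1^4
  = 3 + 2 + 1 + 2 + 1 = 9.
This bounds M(r) := max_{|z|=r} |p(z)| from above; equality holds iff all terms c_k z^k can be made to align in phase at a single z on |z|=r.
Part (b). At z = 1 (real, on the circle |z| = r):
  p(1) = (3)·1^0 + (-2)·1^1 + (1)·1^2 + (2)·1^3 + (-1)·1^4 = 3.
  |p(1)| = 3.
Check: |p(1)| = 3 ≤ 9 = M_tri(1). ✓ Equality does not hold at z = 1 (the coefficients have mixed signs, so the terms do not all align in phase there).

M_tri(1) = 9; |p(1)| = 3; equality at z=1: no.


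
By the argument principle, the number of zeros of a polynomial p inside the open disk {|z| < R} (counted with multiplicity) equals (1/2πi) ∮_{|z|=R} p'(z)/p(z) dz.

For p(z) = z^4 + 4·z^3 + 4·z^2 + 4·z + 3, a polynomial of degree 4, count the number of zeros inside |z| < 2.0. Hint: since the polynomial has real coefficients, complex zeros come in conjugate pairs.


The zeros of p are: -3, (0 + 1i), (0 - 1i), -1.
Their magnitudes are: 3, 1, 1, 1.
Zeros with |z| < R = 2.0: (0 + 1i), (0 - 1i), -1.
Count = 3.
By the argument principle, (1/2πi) ∮_{|z|=R} p'(z)/p(z) dz equals exactly this count.

Number of zeros inside |z| < 2.0: 3.


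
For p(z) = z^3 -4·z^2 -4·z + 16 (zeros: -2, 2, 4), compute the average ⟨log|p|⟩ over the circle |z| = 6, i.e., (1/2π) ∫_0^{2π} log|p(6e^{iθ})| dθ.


Zeros: -2, 2, 4; r = 6.
Inside |z| < r: -2, 2, 4. Outside (|z| ≥ r): ∅.
p(0) = 16, so log|p(0)| = log(16) = 2.7726.
Apply Jensen: I(r) = log|p(0)| + Σ_k log(r/|z_k|), summed over zeros inside |z| < r.
  log(r/|z_k|) for z_k = -2: log(6/2) = 1.0986
  log(r/|z_k|) for z_k = 2: log(6/2) = 1.0986
  log(r/|z_k|) for z_k = 4: log(6/4) = 0.4055
Sum over inside zeros: 2.6027.
I(r) = log|p(0)| + (inside sum) = 2.7726 + 2.6027 = 5.3753.
Closed form (all zeros inside, monic): I(r) = n·log(r) = 3·log(6) = 5.3753. ✓

I(r) ≈ 5.3753.


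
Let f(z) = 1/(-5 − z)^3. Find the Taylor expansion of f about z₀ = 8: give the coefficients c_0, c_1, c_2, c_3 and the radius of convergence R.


Let w = z − z₀, so z = z₀ + w.
Then -5 − z = -5 − (z₀ + w) = (-5 − z₀) − w = -13 − w.
f(z) = 1/(-13 − w)^3 = (1/(-13)^3) · (1 − w/(-13))^{−3}.
By the binomial series (1−u)^{−3} = Σ_{n≥0} C(n+2, 2) u^n for |u|<1, with u = w/(-13):
  c_n = C(n+2, 2) / (-13)^(n+3).
  c_0 = 1/(-13)^3 = -1/2197.
  c_1 = 3/(-13)^4 = 3/28561.
  c_2 = 6/(-13)^5 = -6/371293.
  c_3 = 10/(-13)^6 = 10/4826809.
The series is valid for |w/d| < 1, i.e. |z − z₀| < |d|.
Radius of convergence: R = |-5 − z₀| = |-13| = 13 (distance from z₀ to the singularity z = -5).

c_0 = -1/2197, c_1 = 3/28561, c_2 = -6/371293, c_3 = 10/4826809; R = 13.
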